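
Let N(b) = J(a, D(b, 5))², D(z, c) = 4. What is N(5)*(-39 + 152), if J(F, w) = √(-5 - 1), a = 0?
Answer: -678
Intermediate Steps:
J(F, w) = I*√6 (J(F, w) = √(-6) = I*√6)
N(b) = -6 (N(b) = (I*√6)² = -6)
N(5)*(-39 + 152) = -6*(-39 + 152) = -6*113 = -678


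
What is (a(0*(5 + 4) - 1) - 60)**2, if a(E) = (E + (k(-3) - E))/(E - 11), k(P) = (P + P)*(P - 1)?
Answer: 3844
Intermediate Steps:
k(P) = 2*P*(-1 + P) (k(P) = (2*P)*(-1 + P) = 2*P*(-1 + P))
a(E) = 24/(-11 + E) (a(E) = (E + (2*(-3)*(-1 - 3) - E))/(E - 11) = (E + (2*(-3)*(-4) - E))/(-11 + E) = (E + (24 - E))/(-11 + E) = 24/(-11 + E))
(a(0*(5 + 4) - 1) - 60)**2 = (24/(-11 + (0*(5 + 4) - 1)) - 60)**2 = (24/(-11 + (0*9 - 1)) - 60)**2 = (24/(-11 + (0 - 1)) - 60)**2 = (24/(-11 - 1) - 60)**2 = (24/(-12) - 60)**2 = (24*(-1/12) - 60)**2 = (-2 - 60)**2 = (-62)**2 = 3844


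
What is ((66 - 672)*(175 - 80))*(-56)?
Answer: 3223920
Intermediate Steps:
((66 - 672)*(175 - 80))*(-56) = -606*95*(-56) = -57570*(-56) = 3223920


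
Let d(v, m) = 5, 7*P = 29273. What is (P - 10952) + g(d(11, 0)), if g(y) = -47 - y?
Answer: -47755/7 ≈ -6822.1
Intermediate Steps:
P = 29273/7 (P = (⅐)*29273 = 29273/7 ≈ 4181.9)
(P - 10952) + g(d(11, 0)) = (29273/7 - 10952) + (-47 - 1*5) = -47391/7 + (-47 - 5) = -47391/7 - 52 = -47755/7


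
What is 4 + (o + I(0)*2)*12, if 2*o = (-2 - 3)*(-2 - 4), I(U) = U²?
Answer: 184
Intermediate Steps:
o = 15 (o = ((-2 - 3)*(-2 - 4))/2 = (-5*(-6))/2 = (½)*30 = 15)
4 + (o + I(0)*2)*12 = 4 + (15 + 0²*2)*12 = 4 + (15 + 0*2)*12 = 4 + (15 + 0)*12 = 4 + 15*12 = 4 + 180 = 184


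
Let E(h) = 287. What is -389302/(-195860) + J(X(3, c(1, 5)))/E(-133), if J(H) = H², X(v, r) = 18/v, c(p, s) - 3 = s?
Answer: 8484331/4015130 ≈ 2.1131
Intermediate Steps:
c(p, s) = 3 + s
-389302/(-195860) + J(X(3, c(1, 5)))/E(-133) = -389302/(-195860) + (18/3)²/287 = -389302*(-1/195860) + (18*(⅓))²*(1/287) = 194651/97930 + 6²*(1/287) = 194651/97930 + 36*(1/287) = 194651/97930 + 36/287 = 8484331/4015130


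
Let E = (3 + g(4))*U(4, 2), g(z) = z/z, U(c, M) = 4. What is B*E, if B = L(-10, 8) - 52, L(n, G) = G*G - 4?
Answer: 128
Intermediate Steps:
L(n, G) = -4 + G² (L(n, G) = G² - 4 = -4 + G²)
g(z) = 1
B = 8 (B = (-4 + 8²) - 52 = (-4 + 64) - 52 = 60 - 52 = 8)
E = 16 (E = (3 + 1)*4 = 4*4 = 16)
B*E = 8*16 = 128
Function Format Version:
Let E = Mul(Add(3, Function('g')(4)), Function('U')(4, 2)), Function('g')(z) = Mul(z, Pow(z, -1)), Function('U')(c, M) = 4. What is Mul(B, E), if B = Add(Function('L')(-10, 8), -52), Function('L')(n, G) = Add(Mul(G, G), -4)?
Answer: 128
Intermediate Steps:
Function('L')(n, G) = Add(-4, Pow(G, 2)) (Function('L')(n, G) = Add(Pow(G, 2), -4) = Add(-4, Pow(G, 2)))
Function('g')(z) = 1
B = 8 (B = Add(Add(-4, Pow(8, 2)), -52) = Add(Add(-4, 64), -52) = Add(60, -52) = 8)
E = 16 (E = Mul(Add(3, 1), 4) = Mul(4, 4) = 16)
Mul(B, E) = Mul(8, 16) = 128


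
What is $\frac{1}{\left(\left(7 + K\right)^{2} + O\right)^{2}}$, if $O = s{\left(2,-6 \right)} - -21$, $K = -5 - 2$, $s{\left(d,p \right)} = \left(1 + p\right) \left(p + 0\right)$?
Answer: $\frac{1}{2601} \approx 0.00038447$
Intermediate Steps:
$s{\left(d,p \right)} = p \left(1 + p\right)$ ($s{\left(d,p \right)} = \left(1 + p\right) p = p \left(1 + p\right)$)
$K = -7$ ($K = -5 - 2 = -7$)
$O = 51$ ($O = - 6 \left(1 - 6\right) - -21 = \left(-6\right) \left(-5\right) + 21 = 30 + 21 = 51$)
$\frac{1}{\left(\left(7 + K\right)^{2} + O\right)^{2}} = \frac{1}{\left(\left(7 - 7\right)^{2} + 51\right)^{2}} = \frac{1}{\left(0^{2} + 51\right)^{2}} = \frac{1}{\left(0 + 51\right)^{2}} = \frac{1}{51^{2}} = \frac{1}{2601}$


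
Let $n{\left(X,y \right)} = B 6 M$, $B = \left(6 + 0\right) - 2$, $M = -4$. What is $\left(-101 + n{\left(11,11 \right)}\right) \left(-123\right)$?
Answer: $24231$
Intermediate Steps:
$B = 4$ ($B = 6 - 2 = 4$)
$n{\left(X,y \right)} = -96$ ($n{\left(X,y \right)} = 4 \cdot 6 \left(-4\right) = 24 \left(-4\right) = -96$)
$\left(-101 + n{\left(11,11 \right)}\right) \left(-123\right) = \left(-101 - 96\right) \left(-123\right) = \left(-197\right) \left(-123\right) = 24231$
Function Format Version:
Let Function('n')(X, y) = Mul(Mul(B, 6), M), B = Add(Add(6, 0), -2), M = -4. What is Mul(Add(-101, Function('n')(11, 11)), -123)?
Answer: 24231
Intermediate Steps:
B = 4 (B = Add(6, -2) = 4)
Function('n')(X, y) = -96 (Function('n')(X, y) = Mul(Mul(4, 6), -4) = Mul(24, -4) = -96)
Mul(Add(-101, Function('n')(11, 11)), -123) = Mul(Add(-101, -96), -123) = Mul(-197, -123) = 24231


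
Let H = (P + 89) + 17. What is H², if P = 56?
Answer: 26244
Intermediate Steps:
H = 162 (H = (56 + 89) + 17 = 145 + 17 = 162)
H² = 162² = 26244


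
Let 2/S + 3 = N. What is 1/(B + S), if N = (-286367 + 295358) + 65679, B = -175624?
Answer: -74667/13113317206 ≈ -5.6940e-6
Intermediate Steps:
N = 74670 (N = 8991 + 65679 = 74670)
S = 2/74667 (S = 2/(-3 + 74670) = 2/74667 ≈ 2.6786e-5)
1/(B + S) = 1/(-175624 + 2/74667) = 1/(-13113317206/74667) = -74667/13113317206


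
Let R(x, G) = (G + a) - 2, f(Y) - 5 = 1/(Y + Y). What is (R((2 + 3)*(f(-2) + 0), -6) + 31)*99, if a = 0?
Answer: 2277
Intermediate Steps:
f(Y) = 5 + 1/(2*Y) (f(Y) = 5 + 1/(Y + Y) = 5 + 1/(2*Y))
R(x, G) = -2 + G (R(x, G) = (G + 0) - 2 = G - 2 = -2 + G)
(R((2 + 3)*(f(-2) + 0), -6) + 31)*99 = ((-2 - 6) + 31)*99 = (-8 + 31)*99 = 23*99 = 2277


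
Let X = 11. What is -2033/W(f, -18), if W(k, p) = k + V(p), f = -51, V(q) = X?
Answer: 2033/40 ≈ 50.825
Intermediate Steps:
V(q) = 11
W(k, p) = 11 + k (W(k, p) = k + 11 = 11 + k)
-2033/W(f, -18) = -2033/(11 - 51) = -2033/(-40) = -2033*(-1/40) = 2033/40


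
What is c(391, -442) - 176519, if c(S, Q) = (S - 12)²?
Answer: -32878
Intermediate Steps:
c(S, Q) = (-12 + S)²
c(391, -442) - 176519 = (-12 + 391)² - 176519 = 379² - 176519 = 143641 - 176519 = -32878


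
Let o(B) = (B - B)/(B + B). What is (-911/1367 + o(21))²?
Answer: 829921/1868689 ≈ 0.44412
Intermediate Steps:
o(B) = 0 (o(B) = 0/((2*B)) = 0*(1/(2*B)) = 0)
(-911/1367 + o(21))² = (-911/1367 + 0)² = (-911/1367)² = 829921/1868689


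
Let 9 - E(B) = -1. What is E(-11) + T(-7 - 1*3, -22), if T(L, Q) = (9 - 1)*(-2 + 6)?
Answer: 42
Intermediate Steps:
T(L, Q) = 32 (T(L, Q) = 8*4 = 32)
E(B) = 10 (E(B) = 9 - 1*(-1) = 9 + 1 = 10)
E(-11) + T(-7 - 1*3, -22) = 10 + 32 = 42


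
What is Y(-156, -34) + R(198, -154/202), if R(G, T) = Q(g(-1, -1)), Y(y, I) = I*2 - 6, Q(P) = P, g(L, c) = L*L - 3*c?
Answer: -70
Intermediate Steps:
g(L, c) = L² - 3*c
Y(y, I) = -6 + 2*I (Y(y, I) = 2*I - 6 = -6 + 2*I)
R(G, T) = 4 (R(G, T) = (-1)² - 3*(-1) = 1 + 3 = 4)
Y(-156, -34) + R(198, -154/202) = (-6 + 2*(-34)) + 4 = (-6 - 68) + 4 = -74 + 4 = -70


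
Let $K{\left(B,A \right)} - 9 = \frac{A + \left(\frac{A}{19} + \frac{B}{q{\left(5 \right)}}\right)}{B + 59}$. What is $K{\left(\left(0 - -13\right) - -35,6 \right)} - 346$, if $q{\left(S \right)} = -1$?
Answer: $- \frac{685913}{2033} \approx -337.39$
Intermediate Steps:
$K{\left(B,A \right)} = 9 + \frac{- B + \frac{20 A}{19}}{59 + B}$ ($K{\left(B,A \right)} = 9 + \frac{A + \left(\frac{A}{19} + \frac{B}{-1}\right)}{B + 59} = 9 + \frac{A + \left(A \frac{1}{19} + B \left(-1\right)\right)}{59 + B} = 9 + \frac{A + \left(\frac{A}{19} - B\right)}{59 + B} = 9 + \frac{A + \left(- B + \frac{A}{19}\right)}{59 + B} = 9 + \frac{- B + \frac{20 A}{19}}{59 + B}$)
$K{\left(\left(0 - -13\right) - -35,6 \right)} - 346 = \frac{10089 + 20 \cdot 6 + 152 \left(\left(0 - -13\right) - -35\right)}{19 \left(59 + \left(\left(0 - -13\right) - -35\right)\right)} - 346 = \frac{10089 + 120 + 152 \left(\left(0 + 13\right) + 35\right)}{19 \left(59 + \left(\left(0 + 13\right) + 35\right)\right)} - 346 = \frac{10089 + 120 + 152 \left(13 + 35\right)}{19 \left(59 + \left(13 + 35\right)\right)} - 346 = \frac{10089 + 120 + 152 \cdot 48}{19 \left(59 + 48\right)} - 346 = \frac{10089 + 120 + 7296}{19 \cdot 107} - 346 = \frac{1}{19} \cdot \frac{1}{107} \cdot 17505 - 346 = \frac{17505}{2033} - 346 = - \frac{685913}{2033}$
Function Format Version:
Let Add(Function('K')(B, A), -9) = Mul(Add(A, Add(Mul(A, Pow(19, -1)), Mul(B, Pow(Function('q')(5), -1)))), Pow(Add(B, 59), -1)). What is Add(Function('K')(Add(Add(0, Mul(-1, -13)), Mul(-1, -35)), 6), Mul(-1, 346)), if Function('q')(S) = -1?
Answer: Rational(-685913, 2033) ≈ -337.39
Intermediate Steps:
Function('K')(B, A) = Add(9, Mul(Pow(Add(59, B), -1), Add(Mul(-1, B), Mul(Rational(20, 19), A)))) (Function('K')(B, A) = Add(9, Mul(Add(A, Add(Mul(A, Pow(19, -1)), Mul(B, Pow(-1, -1)))), Pow(Add(B, 59), -1))) = Add(9, Mul(Add(A, Add(Mul(A, Rational(1, 19)), Mul(B, -1))), Pow(Add(59, B), -1))) = Add(9, Mul(Add(A, Add(Mul(Rational(1, 19), A), Mul(-1, B))), Pow(Add(59, B), -1))) = Add(9, Mul(Add(A, Add(Mul(-1, B), Mul(Rational(1, 19), A))), Pow(Add(59, B), -1))) = Add(9, Mul(Add(Mul(-1, B), Mul(Rational(20, 19), A)), Pow(Add(59, B), -1))) = Add(9, Mul(Pow(Add(59, B), -1), Add(Mul(-1, B), Mul(Rational(20, 19), A)))))
Add(Function('K')(Add(Add(0, Mul(-1, -13)), Mul(-1, -35)), 6), Mul(-1, 346)) = Add(Mul(Rational(1, 19), Pow(Add(59, Add(Add(0, Mul(-1, -13)), Mul(-1, -35))), -1), Add(10089, Mul(20, 6), Mul(152, Add(Add(0, Mul(-1, -13)), Mul(-1, -35))))), Mul(-1, 346)) = Add(Mul(Rational(1, 19), Pow(Add(59, Add(Add(0, 13), 35)), -1), Add(10089, 120, Mul(152, Add(Add(0, 13), 35)))), -346) = Add(Mul(Rational(1, 19), Pow(Add(59, Add(13, 35)), -1), Add(10089, 120, Mul(152, Add(13, 35)))), -346) = Add(Mul(Rational(1, 19), Pow(Add(59, 48), -1), Add(10089, 120, Mul(152, 48))), -346) = Add(Mul(Rational(1, 19), Pow(107, -1), Add(10089, 120, 7296)), -346) = Add(Mul(Rational(1, 19), Rational(1, 107), 17505), -346) = Add(Rational(17505, 2033), -346) = Rational(-685913, 2033)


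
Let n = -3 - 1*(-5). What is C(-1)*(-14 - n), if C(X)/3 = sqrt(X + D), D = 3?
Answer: -48*sqrt(2) ≈ -67.882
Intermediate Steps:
C(X) = 3*sqrt(3 + X) (C(X) = 3*sqrt(X + 3) = 3*sqrt(3 + X))
n = 2 (n = -3 + 5 = 2)
C(-1)*(-14 - n) = (3*sqrt(3 - 1))*(-14 - 1*2) = (3*sqrt(2))*(-14 - 2) = (3*sqrt(2))*(-16) = -48*sqrt(2)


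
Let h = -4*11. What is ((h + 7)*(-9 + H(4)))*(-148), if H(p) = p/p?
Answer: -43808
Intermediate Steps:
h = -44
H(p) = 1
((h + 7)*(-9 + H(4)))*(-148) = ((-44 + 7)*(-9 + 1))*(-148) = -37*(-8)*(-148) = 296*(-148) = -43808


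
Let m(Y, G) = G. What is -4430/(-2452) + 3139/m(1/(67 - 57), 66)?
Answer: 998651/20229 ≈ 49.367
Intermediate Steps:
-4430/(-2452) + 3139/m(1/(67 - 57), 66) = -4430/(-2452) + 3139/66 = -4430*(-1/2452) + 3139*(1/66) = 2215/1226 + 3139/66 = 998651/20229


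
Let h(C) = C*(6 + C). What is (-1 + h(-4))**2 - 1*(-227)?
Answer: 308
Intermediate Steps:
(-1 + h(-4))**2 - 1*(-227) = (-1 - 4*(6 - 4))**2 - 1*(-227) = (-1 - 4*2)**2 + 227 = (-1 - 8)**2 + 227 = (-9)**2 + 227 = 81 + 227 = 308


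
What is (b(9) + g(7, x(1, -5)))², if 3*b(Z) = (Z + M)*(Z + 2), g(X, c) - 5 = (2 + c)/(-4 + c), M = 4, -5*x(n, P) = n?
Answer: 1203409/441 ≈ 2728.8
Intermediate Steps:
x(n, P) = -n/5
g(X, c) = 5 + (2 + c)/(-4 + c)
b(Z) = (2 + Z)*(4 + Z)/3 (b(Z) = ((Z + 4)*(Z + 2))/3 = ((4 + Z)*(2 + Z))/3 = ((2 + Z)*(4 + Z))/3 = (2 + Z)*(4 + Z)/3)
(b(9) + g(7, x(1, -5)))² = ((8/3 + 2*9 + (⅓)*9²) + 6*(-3 - ⅕*1)/(-4 - ⅕*1))² = ((8/3 + 18 + (⅓)*81) + 6*(-3 - ⅕)/(-4 - ⅕))² = ((8/3 + 18 + 27) + 6*(-16/5)/(-21/5))² = (143/3 + 6*(-5/21)*(-16/5))² = (143/3 + 32/7)² = (1097/21)² = 1203409/441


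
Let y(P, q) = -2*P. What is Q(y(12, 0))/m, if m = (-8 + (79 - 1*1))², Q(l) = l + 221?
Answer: 197/4900 ≈ 0.040204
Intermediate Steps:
Q(l) = 221 + l
m = 4900 (m = (-8 + (79 - 1))² = (-8 + 78)² = 70² = 4900)
Q(y(12, 0))/m = (221 - 2*12)/4900 = (221 - 24)*(1/4900) = 197*(1/4900) = 197/4900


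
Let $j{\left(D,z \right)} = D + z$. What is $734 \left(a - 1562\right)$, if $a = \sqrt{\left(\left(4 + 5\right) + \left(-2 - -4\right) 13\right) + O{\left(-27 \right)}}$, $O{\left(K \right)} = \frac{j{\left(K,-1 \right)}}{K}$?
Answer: $-1146508 + \frac{734 \sqrt{2919}}{9} \approx -1.1421 \cdot 10^{6}$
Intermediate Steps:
$O{\left(K \right)} = \frac{-1 + K}{K}$ ($O{\left(K \right)} = \frac{K - 1}{K} = \frac{-1 + K}{K}$)
$a = \frac{\sqrt{2919}}{9}$ ($a = \sqrt{\left(\left(4 + 5\right) + \left(-2 - -4\right) 13\right) + \frac{-1 - 27}{-27}} = \sqrt{\left(9 + \left(-2 + 4\right) 13\right) - - \frac{28}{27}} = \sqrt{\left(9 + 2 \cdot 13\right) + \frac{28}{27}} = \sqrt{\left(9 + 26\right) + \frac{28}{27}} = \sqrt{35 + \frac{28}{27}} = \sqrt{\frac{973}{27}} = \frac{\sqrt{2919}}{9} \approx 6.0031$)
$734 \left(a - 1562\right) = 734 \left(\frac{\sqrt{2919}}{9} - 1562\right) = 734 \left(-1562 + \frac{\sqrt{2919}}{9}\right) = -1146508 + \frac{734 \sqrt{2919}}{9}$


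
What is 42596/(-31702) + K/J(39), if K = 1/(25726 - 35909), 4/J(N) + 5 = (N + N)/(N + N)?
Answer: -216861683/161410733 ≈ -1.3435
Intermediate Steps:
J(N) = -1 (J(N) = 4/(-5 + (N + N)/(N + N)) = 4/(-5 + (2*N)/((2*N))) = 4/(-5 + (2*N)*(1/(2*N))) = 4/(-5 + 1) = 4/(-4) = 4*(-¼) = -1)
K = -1/10183 (K = 1/(-10183) = -1/10183 ≈ -9.8203e-5)
42596/(-31702) + K/J(39) = 42596/(-31702) - 1/10183/(-1) = 42596*(-1/31702) - 1/10183*(-1) = -21298/15851 + 1/10183 = -216861683/161410733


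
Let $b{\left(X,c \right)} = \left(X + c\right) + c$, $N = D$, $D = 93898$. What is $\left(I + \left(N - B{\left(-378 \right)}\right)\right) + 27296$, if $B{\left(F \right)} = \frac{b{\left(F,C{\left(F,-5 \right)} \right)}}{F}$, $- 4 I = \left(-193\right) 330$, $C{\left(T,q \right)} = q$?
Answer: $\frac{51829649}{378} \approx 1.3712 \cdot 10^{5}$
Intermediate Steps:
$N = 93898$
$b{\left(X,c \right)} = X + 2 c$
$I = \frac{31845}{2}$ ($I = - \frac{\left(-193\right) 330}{4} = \left(- \frac{1}{4}\right) \left(-63690\right) = \frac{31845}{2} \approx 15923.0$)
$B{\left(F \right)} = \frac{-10 + F}{F}$ ($B{\left(F \right)} = \frac{F + 2 \left(-5\right)}{F} = \frac{F - 10}{F} = \frac{-10 + F}{F}$)
$\left(I + \left(N - B{\left(-378 \right)}\right)\right) + 27296 = \left(\frac{31845}{2} + \left(93898 - \frac{-10 - 378}{-378}\right)\right) + 27296 = \left(\frac{31845}{2} + \left(93898 - \left(- \frac{1}{378}\right) \left(-388\right)\right)\right) + 27296 = \left(\frac{31845}{2} + \left(93898 - \frac{194}{189}\right)\right) + 27296 = \left(\frac{31845}{2} + \frac{17746528}{189}\right) + 27296 = \frac{41511761}{378} + 27296 = \frac{51829649}{378}$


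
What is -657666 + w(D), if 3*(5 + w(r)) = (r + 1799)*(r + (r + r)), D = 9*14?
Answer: -415121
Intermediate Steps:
D = 126
w(r) = -5 + r*(1799 + r) (w(r) = -5 + ((r + 1799)*(r + (r + r)))/3 = -5 + ((1799 + r)*(r + 2*r))/3 = -5 + ((1799 + r)*(3*r))/3 = -5 + (3*r*(1799 + r))/3 = -5 + r*(1799 + r))
-657666 + w(D) = -657666 + (-5 + 126² + 1799*126) = -657666 + (-5 + 15876 + 226674) = -657666 + 242545 = -415121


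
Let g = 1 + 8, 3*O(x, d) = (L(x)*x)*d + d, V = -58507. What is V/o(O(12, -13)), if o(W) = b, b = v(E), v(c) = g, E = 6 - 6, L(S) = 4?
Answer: -58507/9 ≈ -6500.8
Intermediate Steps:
E = 0
O(x, d) = d/3 + 4*d*x/3 (O(x, d) = ((4*x)*d + d)/3 = (4*d*x + d)/3 = (d + 4*d*x)/3 = d/3 + 4*d*x/3)
g = 9
v(c) = 9
b = 9
o(W) = 9
V/o(O(12, -13)) = -58507/9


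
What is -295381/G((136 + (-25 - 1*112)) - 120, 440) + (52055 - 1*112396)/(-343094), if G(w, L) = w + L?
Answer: -101324200035/109446986 ≈ -925.78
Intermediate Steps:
G(w, L) = L + w
-295381/G((136 + (-25 - 1*112)) - 120, 440) + (52055 - 1*112396)/(-343094) = -295381/(440 + ((136 + (-25 - 1*112)) - 120)) + (52055 - 1*112396)/(-343094) = -295381/(440 + ((136 + (-25 - 112)) - 120)) + (52055 - 112396)*(-1/343094) = -295381/(440 + ((136 - 137) - 120)) - 60341*(-1/343094) = -295381/(440 + (-1 - 120)) + 60341/343094 = -295381/(440 - 121) + 60341/343094 = -295381/319 + 60341/343094 = -101324200035/109446986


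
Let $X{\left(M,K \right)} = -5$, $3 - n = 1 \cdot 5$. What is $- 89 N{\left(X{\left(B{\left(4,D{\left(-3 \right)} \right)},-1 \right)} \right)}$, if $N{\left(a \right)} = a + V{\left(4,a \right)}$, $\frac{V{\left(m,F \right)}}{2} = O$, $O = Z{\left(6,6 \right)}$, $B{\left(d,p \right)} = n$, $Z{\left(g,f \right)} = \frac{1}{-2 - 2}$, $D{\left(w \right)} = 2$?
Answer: $\frac{979}{2} \approx 489.5$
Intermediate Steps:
$n = -2$ ($n = 3 - 1 \cdot 5 = 3 - 5 = -2$)
$Z{\left(g,f \right)} = - \frac{1}{4}$ ($Z{\left(g,f \right)} = \frac{1}{-4} = - \frac{1}{4}$)
$B{\left(d,p \right)} = -2$
$O = - \frac{1}{4} \approx -0.25$
$V{\left(m,F \right)} = - \frac{1}{2}$ ($V{\left(m,F \right)} = 2 \left(- \frac{1}{4}\right) = - \frac{1}{2}$)
$N{\left(a \right)} = - \frac{1}{2} + a$ ($N{\left(a \right)} = a - \frac{1}{2} = - \frac{1}{2} + a$)
$- 89 N{\left(X{\left(B{\left(4,D{\left(-3 \right)} \right)},-1 \right)} \right)} = - 89 \left(- \frac{1}{2} - 5\right) = \left(-89\right) \left(- \frac{11}{2}\right) = \frac{979}{2}$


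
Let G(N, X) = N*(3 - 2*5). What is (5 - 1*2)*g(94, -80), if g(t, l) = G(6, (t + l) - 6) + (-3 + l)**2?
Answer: 20541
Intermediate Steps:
G(N, X) = -7*N (G(N, X) = N*(3 - 10) = N*(-7) = -7*N)
g(t, l) = -42 + (-3 + l)**2 (g(t, l) = -7*6 + (-3 + l)**2 = -42 + (-3 + l)**2)
(5 - 1*2)*g(94, -80) = (5 - 1*2)*(-42 + (-3 - 80)**2) = (5 - 2)*(-42 + (-83)**2) = 3*(-42 + 6889) = 3*6847 = 20541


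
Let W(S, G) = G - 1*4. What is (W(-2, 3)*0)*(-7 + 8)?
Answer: 0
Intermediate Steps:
W(S, G) = -4 + G (W(S, G) = G - 4 = -4 + G)
(W(-2, 3)*0)*(-7 + 8) = ((-4 + 3)*0)*(-7 + 8) = -1*0*1 = 0*1 = 0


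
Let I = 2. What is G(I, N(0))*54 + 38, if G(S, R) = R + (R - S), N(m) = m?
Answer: -70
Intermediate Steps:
G(S, R) = -S + 2*R
G(I, N(0))*54 + 38 = (-1*2 + 2*0)*54 + 38 = (-2 + 0)*54 + 38 = -2*54 + 38 = -108 + 38 = -70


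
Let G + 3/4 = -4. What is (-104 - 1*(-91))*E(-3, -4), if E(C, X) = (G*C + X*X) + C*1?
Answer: -1417/4 ≈ -354.25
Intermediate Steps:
G = -19/4 (G = -¾ - 4 = -19/4 ≈ -4.7500)
E(C, X) = X² - 15*C/4 (E(C, X) = (-19*C/4 + X*X) + C*1 = (-19*C/4 + X²) + C = (X² - 19*C/4) + C = X² - 15*C/4)
(-104 - 1*(-91))*E(-3, -4) = (-104 - 1*(-91))*((-4)² - 15/4*(-3)) = (-104 + 91)*(16 + 45/4) = -13*109/4 = -1417/4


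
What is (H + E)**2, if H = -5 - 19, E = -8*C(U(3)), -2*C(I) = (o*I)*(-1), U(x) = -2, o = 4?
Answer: 64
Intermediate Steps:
C(I) = 2*I (C(I) = -4*I*(-1)/2 = -(-2)*I = 2*I)
E = 32 (E = -16*(-2) = -8*(-4) = 32)
H = -24
(H + E)**2 = (-24 + 32)**2 = 8**2 = 64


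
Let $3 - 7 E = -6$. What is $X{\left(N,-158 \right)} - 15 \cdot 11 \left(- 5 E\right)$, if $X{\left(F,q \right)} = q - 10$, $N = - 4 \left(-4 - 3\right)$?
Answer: $\frac{6249}{7} \approx 892.71$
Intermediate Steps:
$E = \frac{9}{7}$ ($E = \frac{3}{7} - - \frac{6}{7} = \frac{3}{7} + \frac{6}{7} = \frac{9}{7} \approx 1.2857$)
$N = 28$ ($N = \left(-4\right) \left(-7\right) = 28$)
$X{\left(F,q \right)} = -10 + q$
$X{\left(N,-158 \right)} - 15 \cdot 11 \left(- 5 E\right) = \left(-10 - 158\right) - 15 \cdot 11 \left(\left(-5\right) \frac{9}{7}\right) = -168 - 165 \left(- \frac{45}{7}\right) = -168 - - \frac{7425}{7} = -168 + \frac{7425}{7} = \frac{6249}{7}$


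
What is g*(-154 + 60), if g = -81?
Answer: 7614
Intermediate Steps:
g*(-154 + 60) = -81*(-154 + 60) = -81*(-94) = 7614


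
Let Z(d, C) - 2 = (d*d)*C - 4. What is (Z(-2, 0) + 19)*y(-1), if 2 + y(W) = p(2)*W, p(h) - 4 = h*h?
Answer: -170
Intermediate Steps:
p(h) = 4 + h² (p(h) = 4 + h*h = 4 + h²)
Z(d, C) = -2 + C*d² (Z(d, C) = 2 + ((d*d)*C - 4) = 2 + (d²*C - 4) = 2 + (C*d² - 4) = 2 + (-4 + C*d²) = -2 + C*d²)
y(W) = -2 + 8*W (y(W) = -2 + (4 + 2²)*W = -2 + (4 + 4)*W = -2 + 8*W)
(Z(-2, 0) + 19)*y(-1) = ((-2 + 0*(-2)²) + 19)*(-2 + 8*(-1)) = ((-2 + 0*4) + 19)*(-2 - 8) = ((-2 + 0) + 19)*(-10) = (-2 + 19)*(-10) = 17*(-10) = -170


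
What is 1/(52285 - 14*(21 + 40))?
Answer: 1/51431 ≈ 1.9444e-5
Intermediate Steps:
1/(52285 - 14*(21 + 40)) = 1/(52285 - 14*61) = 1/(52285 - 854) = 1/51431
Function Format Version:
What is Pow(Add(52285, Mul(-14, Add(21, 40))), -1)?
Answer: Rational(1, 51431) ≈ 1.9444e-5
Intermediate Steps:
Pow(Add(52285, Mul(-14, Add(21, 40))), -1) = Pow(Add(52285, Mul(-14, 61)), -1) = Pow(Add(52285, -854), -1) = Pow(51431, -1) = Rational(1, 51431)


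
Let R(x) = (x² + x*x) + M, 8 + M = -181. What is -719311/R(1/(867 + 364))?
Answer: 1090015836271/286403227 ≈ 3805.9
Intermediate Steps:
M = -189 (M = -8 - 181 = -189)
R(x) = -189 + 2*x² (R(x) = (x² + x*x) - 189 = (x² + x²) - 189 = 2*x² - 189 = -189 + 2*x²)
-719311/R(1/(867 + 364)) = -719311/(-189 + 2*(1/(867 + 364))²) = -719311/(-189 + 2*(1/1231)²) = -719311/(-189 + 2*(1/1515361)) = -719311/(-189 + 2/1515361) = -719311/(-286403227/1515361) = -719311*(-1515361/286403227) = 1090015836271/286403227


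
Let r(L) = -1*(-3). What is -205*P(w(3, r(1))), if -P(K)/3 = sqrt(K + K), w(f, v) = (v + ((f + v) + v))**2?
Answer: 7380*sqrt(2) ≈ 10437.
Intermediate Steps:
r(L) = 3
w(f, v) = (f + 3*v)**2 (w(f, v) = (v + (f + 2*v))**2 = (f + 3*v)**2)
P(K) = -3*sqrt(2)*sqrt(K) (P(K) = -3*sqrt(K + K) = -3*sqrt(2)*sqrt(K))
-205*P(w(3, r(1))) = -(-615)*sqrt(2)*sqrt((3 + 3*3)**2) = -(-615)*sqrt(2)*sqrt((3 + 9)**2) = -(-615)*sqrt(2)*sqrt(12**2) = -(-615)*sqrt(2)*sqrt(144) = -(-615)*sqrt(2)*12 = -(-7380)*sqrt(2) = 7380*sqrt(2)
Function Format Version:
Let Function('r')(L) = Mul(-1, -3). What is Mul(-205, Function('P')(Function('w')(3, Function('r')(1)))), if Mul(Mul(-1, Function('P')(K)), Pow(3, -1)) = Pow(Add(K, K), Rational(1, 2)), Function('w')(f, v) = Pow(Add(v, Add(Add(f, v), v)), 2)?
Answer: Mul(7380, Pow(2, Rational(1, 2))) ≈ 10437.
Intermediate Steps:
Function('r')(L) = 3
Function('w')(f, v) = Pow(Add(f, Mul(3, v)), 2) (Function('w')(f, v) = Pow(Add(v, Add(f, Mul(2, v))), 2) = Pow(Add(f, Mul(3, v)), 2))
Function('P')(K) = Mul(-3, Pow(2, Rational(1, 2)), Pow(K, Rational(1, 2))) (Function('P')(K) = Mul(-3, Pow(Add(K, K), Rational(1, 2))) = Mul(-3, Pow(Mul(2, K), Rational(1, 2))) = Mul(-3, Mul(Pow(2, Rational(1, 2)), Pow(K, Rational(1, 2)))) = Mul(-3, Pow(2, Rational(1, 2)), Pow(K, Rational(1, 2))))
Mul(-205, Function('P')(Function('w')(3, Function('r')(1)))) = Mul(-205, Mul(-3, Pow(2, Rational(1, 2)), Pow(Pow(Add(3, Mul(3, 3)), 2), Rational(1, 2)))) = Mul(-205, Mul(-3, Pow(2, Rational(1, 2)), Pow(Pow(Add(3, 9), 2), Rational(1, 2)))) = Mul(-205, Mul(-3, Pow(2, Rational(1, 2)), Pow(Pow(12, 2), Rational(1, 2)))) = Mul(-205, Mul(-3, Pow(2, Rational(1, 2)), Pow(144, Rational(1, 2)))) = Mul(-205, Mul(-3, Pow(2, Rational(1, 2)), 12)) = Mul(-205, Mul(-36, Pow(2, Rational(1, 2)))) = Mul(7380, Pow(2, Rational(1, 2)))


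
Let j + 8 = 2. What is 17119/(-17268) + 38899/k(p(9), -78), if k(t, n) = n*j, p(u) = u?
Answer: 13827005/168363 ≈ 82.126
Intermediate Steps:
j = -6 (j = -8 + 2 = -6)
k(t, n) = -6*n (k(t, n) = n*(-6) = -6*n)
17119/(-17268) + 38899/k(p(9), -78) = 17119/(-17268) + 38899/((-6*(-78))) = 17119*(-1/17268) + 38899/468 = -17119/17268 + 38899*(1/468) = -17119/17268 + 38899/468 = 13827005/168363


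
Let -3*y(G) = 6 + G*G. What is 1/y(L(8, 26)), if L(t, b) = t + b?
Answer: -3/1162 ≈ -0.0025818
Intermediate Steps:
L(t, b) = b + t
y(G) = -2 - G²/3 (y(G) = -(6 + G*G)/3 = -(6 + G²)/3 = -2 - G²/3)
1/y(L(8, 26)) = 1/(-2 - (26 + 8)²/3) = 1/(-2 - ⅓*34²) = 1/(-2 - ⅓*1156) = 1/(-2 - 1156/3) = 1/(-1162/3) = -3/1162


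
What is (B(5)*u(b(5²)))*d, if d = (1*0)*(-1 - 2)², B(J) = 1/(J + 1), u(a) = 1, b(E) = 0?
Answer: 0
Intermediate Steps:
B(J) = 1/(1 + J)
d = 0 (d = 0*(-3)² = 0*9 = 0)
(B(5)*u(b(5²)))*d = (1/(1 + 5))*0 = (1/6)*0 = ((⅙)*1)*0 = (⅙)*0 = 0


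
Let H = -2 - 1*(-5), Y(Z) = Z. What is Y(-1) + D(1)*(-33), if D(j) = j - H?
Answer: 65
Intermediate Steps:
H = 3 (H = -2 + 5 = 3)
D(j) = -3 + j (D(j) = j - 1*3 = j - 3 = -3 + j)
Y(-1) + D(1)*(-33) = -1 + (-3 + 1)*(-33) = -1 - 2*(-33) = -1 + 66 = 65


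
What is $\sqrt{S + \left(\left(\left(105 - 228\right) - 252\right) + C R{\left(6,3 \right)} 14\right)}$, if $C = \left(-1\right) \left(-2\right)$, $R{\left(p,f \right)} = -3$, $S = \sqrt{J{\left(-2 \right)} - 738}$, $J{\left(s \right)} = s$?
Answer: $\sqrt{-459 + 2 i \sqrt{185}} \approx 0.63458 + 21.434 i$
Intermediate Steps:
$S = 2 i \sqrt{185}$ ($S = \sqrt{-2 - 738} = \sqrt{-740} = 2 i \sqrt{185} \approx 27.203 i$)
$C = 2$
$\sqrt{S + \left(\left(\left(105 - 228\right) - 252\right) + C R{\left(6,3 \right)} 14\right)} = \sqrt{2 i \sqrt{185} + \left(\left(\left(105 - 228\right) - 252\right) + 2 \left(-3\right) 14\right)} = \sqrt{2 i \sqrt{185} - 459} = \sqrt{-459 + 2 i \sqrt{185}}$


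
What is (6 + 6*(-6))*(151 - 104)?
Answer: -1410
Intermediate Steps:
(6 + 6*(-6))*(151 - 104) = (6 - 36)*47 = -30*47 = -1410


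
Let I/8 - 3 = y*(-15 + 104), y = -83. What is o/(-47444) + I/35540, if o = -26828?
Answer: -115571553/105384985 ≈ -1.0967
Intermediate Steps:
I = -59072 (I = 24 + 8*(-83*(-15 + 104)) = 24 + 8*(-83*89) = 24 + 8*(-7387) = 24 - 59096 = -59072)
o/(-47444) + I/35540 = -26828/(-47444) - 59072/35540 = -26828*(-1/47444) - 59072*1/35540 = 6707/11861 - 14768/8885 = -115571553/105384985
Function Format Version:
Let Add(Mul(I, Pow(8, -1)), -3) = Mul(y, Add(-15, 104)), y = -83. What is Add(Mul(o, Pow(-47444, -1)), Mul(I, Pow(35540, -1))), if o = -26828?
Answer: Rational(-115571553, 105384985) ≈ -1.0967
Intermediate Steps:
I = -59072 (I = Add(24, Mul(8, Mul(-83, Add(-15, 104)))) = Add(24, Mul(8, Mul(-83, 89))) = Add(24, Mul(8, -7387)) = Add(24, -59096) = -59072)
Add(Mul(o, Pow(-47444, -1)), Mul(I, Pow(35540, -1))) = Add(Mul(-26828, Pow(-47444, -1)), Mul(-59072, Pow(35540, -1))) = Add(Mul(-26828, Rational(-1, 47444)), Mul(-59072, Rational(1, 35540))) = Add(Rational(6707, 11861), Rational(-14768, 8885)) = Rational(-115571553, 105384985)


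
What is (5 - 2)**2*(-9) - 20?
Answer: -101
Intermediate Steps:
(5 - 2)**2*(-9) - 20 = 3**2*(-9) - 20 = 9*(-9) - 20 = -81 - 20 = -101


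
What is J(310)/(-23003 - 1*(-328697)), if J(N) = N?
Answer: 155/152847 ≈ 0.0010141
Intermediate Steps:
J(310)/(-23003 - 1*(-328697)) = 310/(-23003 - 1*(-328697)) = 310/(-23003 + 328697) = 310/305694 = 310*(1/305694) = 155/152847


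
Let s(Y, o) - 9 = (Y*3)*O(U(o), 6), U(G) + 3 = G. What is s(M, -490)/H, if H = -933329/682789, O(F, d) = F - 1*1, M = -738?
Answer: -746783399025/933329 ≈ -8.0013e+5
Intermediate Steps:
U(G) = -3 + G
O(F, d) = -1 + F (O(F, d) = F - 1 = -1 + F)
s(Y, o) = 9 + 3*Y*(-4 + o) (s(Y, o) = 9 + (Y*3)*(-1 + (-3 + o)) = 9 + (3*Y)*(-4 + o) = 9 + 3*Y*(-4 + o))
H = -933329/682789 (H = -933329*1/682789 = -933329/682789 ≈ -1.3669)
s(M, -490)/H = (9 + 3*(-738)*(-4 - 490))/(-933329/682789) = (9 + 3*(-738)*(-494))*(-682789/933329) = (9 + 1093716)*(-682789/933329) = 1093725*(-682789/933329) = -746783399025/933329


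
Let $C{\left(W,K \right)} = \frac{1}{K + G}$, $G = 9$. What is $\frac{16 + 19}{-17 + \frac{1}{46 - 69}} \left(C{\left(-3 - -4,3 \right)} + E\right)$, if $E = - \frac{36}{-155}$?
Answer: $- \frac{13501}{20832} \approx -0.64809$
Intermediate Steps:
$C{\left(W,K \right)} = \frac{1}{9 + K}$ ($C{\left(W,K \right)} = \frac{1}{K + 9} = \frac{1}{9 + K}$)
$E = \frac{36}{155}$ ($E = \left(-36\right) \left(- \frac{1}{155}\right) = \frac{36}{155} \approx 0.23226$)
$\frac{16 + 19}{-17 + \frac{1}{46 - 69}} \left(C{\left(-3 - -4,3 \right)} + E\right) = \frac{16 + 19}{-17 + \frac{1}{46 - 69}} \left(\frac{1}{9 + 3} + \frac{36}{155}\right) = \frac{35}{-17 + \frac{1}{-23}} \left(\frac{1}{12} + \frac{36}{155}\right) = \frac{35}{-17 - \frac{1}{23}} \left(\frac{1}{12} + \frac{36}{155}\right) = \frac{35}{- \frac{392}{23}} \cdot \frac{587}{1860} = 35 \left(- \frac{23}{392}\right) \frac{587}{1860} = \left(- \frac{115}{56}\right) \frac{587}{1860} = - \frac{13501}{20832}$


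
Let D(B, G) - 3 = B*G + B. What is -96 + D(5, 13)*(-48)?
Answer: -3600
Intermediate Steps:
D(B, G) = 3 + B + B*G (D(B, G) = 3 + (B*G + B) = 3 + (B + B*G) = 3 + B + B*G)
-96 + D(5, 13)*(-48) = -96 + (3 + 5 + 5*13)*(-48) = -96 + (3 + 5 + 65)*(-48) = -96 + 73*(-48) = -96 - 3504 = -3600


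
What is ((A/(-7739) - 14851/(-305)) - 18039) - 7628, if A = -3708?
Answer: -60468195636/2360395 ≈ -25618.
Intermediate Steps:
((A/(-7739) - 14851/(-305)) - 18039) - 7628 = ((-3708/(-7739) - 14851/(-305)) - 18039) - 7628 = ((-3708*(-1/7739) - 14851*(-1/305)) - 18039) - 7628 = ((3708/7739 + 14851/305) - 18039) - 7628 = (116062829/2360395 - 18039) - 7628 = -42463102576/2360395 - 7628 = -60468195636/2360395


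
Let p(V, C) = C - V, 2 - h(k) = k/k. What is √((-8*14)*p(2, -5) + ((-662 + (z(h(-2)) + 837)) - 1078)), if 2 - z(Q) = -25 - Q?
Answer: I*√91 ≈ 9.5394*I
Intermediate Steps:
h(k) = 1 (h(k) = 2 - k/k = 2 - 1*1 = 2 - 1 = 1)
z(Q) = 27 + Q (z(Q) = 2 - (-25 - Q) = 2 + (25 + Q) = 27 + Q)
√((-8*14)*p(2, -5) + ((-662 + (z(h(-2)) + 837)) - 1078)) = √((-8*14)*(-5 - 1*2) + ((-662 + ((27 + 1) + 837)) - 1078)) = √(-112*(-5 - 2) + ((-662 + (28 + 837)) - 1078)) = √(-112*(-7) + ((-662 + 865) - 1078)) = √(784 + (203 - 1078)) = √(784 - 875) = √(-91) = I*√91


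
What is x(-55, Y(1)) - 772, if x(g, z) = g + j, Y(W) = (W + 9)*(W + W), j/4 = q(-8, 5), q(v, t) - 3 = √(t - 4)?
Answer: -811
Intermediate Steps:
q(v, t) = 3 + √(-4 + t) (q(v, t) = 3 + √(t - 4) = 3 + √(-4 + t))
j = 16 (j = 4*(3 + √(-4 + 5)) = 4*(3 + √1) = 4*(3 + 1) = 4*4 = 16)
Y(W) = 2*W*(9 + W) (Y(W) = (9 + W)*(2*W) = 2*W*(9 + W))
x(g, z) = 16 + g (x(g, z) = g + 16 = 16 + g)
x(-55, Y(1)) - 772 = (16 - 55) - 772 = -39 - 772 = -811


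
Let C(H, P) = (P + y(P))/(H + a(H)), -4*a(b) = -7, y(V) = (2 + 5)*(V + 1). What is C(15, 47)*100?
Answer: 153200/67 ≈ 2286.6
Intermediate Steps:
y(V) = 7 + 7*V (y(V) = 7*(1 + V) = 7 + 7*V)
a(b) = 7/4 (a(b) = -1/4*(-7) = 7/4)
C(H, P) = (7 + 8*P)/(7/4 + H) (C(H, P) = (P + (7 + 7*P))/(H + 7/4) = (7 + 8*P)/(7/4 + H))
C(15, 47)*100 = (4*(7 + 8*47)/(7 + 4*15))*100 = (4*(7 + 376)/(7 + 60))*100 = (4*383/67)*100 = (4*(1/67)*383)*100 = (1532/67)*100 = 153200/67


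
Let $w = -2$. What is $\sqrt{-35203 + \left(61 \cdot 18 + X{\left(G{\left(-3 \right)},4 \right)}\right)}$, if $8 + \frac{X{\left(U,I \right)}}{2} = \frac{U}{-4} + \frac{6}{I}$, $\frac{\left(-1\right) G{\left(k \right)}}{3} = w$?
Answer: $i \sqrt{34121} \approx 184.72 i$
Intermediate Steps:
$G{\left(k \right)} = 6$ ($G{\left(k \right)} = \left(-3\right) \left(-2\right) = 6$)
$X{\left(U,I \right)} = -16 + \frac{12}{I} - \frac{U}{2}$ ($X{\left(U,I \right)} = -16 + 2 \left(\frac{U}{-4} + \frac{6}{I}\right) = -16 + 2 \left(U \left(- \frac{1}{4}\right) + \frac{6}{I}\right) = -16 + 2 \left(- \frac{U}{4} + \frac{6}{I}\right) = -16 + 2 \left(\frac{6}{I} - \frac{U}{4}\right) = -16 - \left(\frac{U}{2} - \frac{12}{I}\right) = -16 + \frac{12}{I} - \frac{U}{2}$)
$\sqrt{-35203 + \left(61 \cdot 18 + X{\left(G{\left(-3 \right)},4 \right)}\right)} = \sqrt{-35203 + \left(61 \cdot 18 - \left(19 - 3\right)\right)} = \sqrt{-35203 + \left(1098 - 16\right)} = \sqrt{-35203 + 1082} = \sqrt{-34121} = i \sqrt{34121}$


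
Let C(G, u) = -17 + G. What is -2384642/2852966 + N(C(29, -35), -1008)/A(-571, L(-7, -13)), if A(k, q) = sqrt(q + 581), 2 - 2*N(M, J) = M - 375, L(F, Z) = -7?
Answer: -1192321/1426483 + 365*sqrt(574)/1148 ≈ 6.7816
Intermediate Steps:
N(M, J) = 377/2 - M/2 (N(M, J) = 1 - (M - 375)/2 = 1 - (-375 + M)/2 = 1 + (375/2 - M/2) = 377/2 - M/2)
A(k, q) = sqrt(581 + q)
-2384642/2852966 + N(C(29, -35), -1008)/A(-571, L(-7, -13)) = -2384642/2852966 + (377/2 - (-17 + 29)/2)/(sqrt(581 - 7)) = -2384642*1/2852966 + (377/2 - 1/2*12)/(sqrt(574)) = -1192321/1426483 + (377/2 - 6)*(sqrt(574)/574) = -1192321/1426483 + 365*(sqrt(574)/574)/2 = -1192321/1426483 + 365*sqrt(574)/1148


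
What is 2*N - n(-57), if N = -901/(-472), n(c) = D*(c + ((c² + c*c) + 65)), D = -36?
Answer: 55275877/236 ≈ 2.3422e+5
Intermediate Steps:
n(c) = -2340 - 72*c² - 36*c (n(c) = -36*(c + ((c² + c*c) + 65)) = -36*(c + ((c² + c²) + 65)) = -36*(c + (2*c² + 65)) = -36*(c + (65 + 2*c²)) = -36*(65 + c + 2*c²) = -2340 - 72*c² - 36*c)
N = 901/472 (N = -901*(-1/472) = 901/472 ≈ 1.9089)
2*N - n(-57) = 2*(901/472) - (-2340 - 72*(-57)² - 36*(-57)) = 901/236 - (-2340 - 72*3249 + 2052) = 901/236 - (-2340 - 233928 + 2052) = 901/236 - 1*(-234216) = 901/236 + 234216 = 55275877/236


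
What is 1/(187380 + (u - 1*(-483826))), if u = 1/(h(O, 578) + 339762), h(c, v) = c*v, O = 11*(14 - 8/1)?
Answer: 377910/253655459461 ≈ 1.4899e-6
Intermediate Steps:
O = 66 (O = 11*(14 - 8*1) = 11*(14 - 8) = 11*6 = 66)
u = 1/377910 (u = 1/(66*578 + 339762) = 1/(38148 + 339762) = 1/377910 ≈ 2.6461e-6)
1/(187380 + (u - 1*(-483826))) = 1/(187380 + (1/377910 - 1*(-483826))) = 1/(187380 + (1/377910 + 483826)) = 1/(187380 + 182842683661/377910) = 1/(253655459461/377910) = 377910/253655459461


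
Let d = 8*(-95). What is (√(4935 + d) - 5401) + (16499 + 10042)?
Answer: 21140 + 5*√167 ≈ 21205.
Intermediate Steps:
d = -760
(√(4935 + d) - 5401) + (16499 + 10042) = (√(4935 - 760) - 5401) + (16499 + 10042) = (√4175 - 5401) + 26541 = (5*√167 - 5401) + 26541 = (-5401 + 5*√167) + 26541 = 21140 + 5*√167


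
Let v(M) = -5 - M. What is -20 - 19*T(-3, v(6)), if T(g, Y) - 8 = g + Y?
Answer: 94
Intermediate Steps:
T(g, Y) = 8 + Y + g (T(g, Y) = 8 + (g + Y) = 8 + (Y + g) = 8 + Y + g)
-20 - 19*T(-3, v(6)) = -20 - 19*(8 + (-5 - 1*6) - 3) = -20 - 19*(8 + (-5 - 6) - 3) = -20 - 19*(8 - 11 - 3) = -20 - 19*(-6) = -20 + 114 = 94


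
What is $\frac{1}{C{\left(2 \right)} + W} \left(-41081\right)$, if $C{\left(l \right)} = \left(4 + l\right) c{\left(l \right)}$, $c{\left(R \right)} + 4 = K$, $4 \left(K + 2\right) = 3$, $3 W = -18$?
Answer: $\frac{82162}{75} \approx 1095.5$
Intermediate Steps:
$W = -6$ ($W = \frac{1}{3} \left(-18\right) = -6$)
$K = - \frac{5}{4}$ ($K = -2 + \frac{1}{4} \cdot 3 = -2 + \frac{3}{4} = - \frac{5}{4} \approx -1.25$)
$c{\left(R \right)} = - \frac{21}{4}$ ($c{\left(R \right)} = -4 - \frac{5}{4} = - \frac{21}{4}$)
$C{\left(l \right)} = -21 - \frac{21 l}{4}$ ($C{\left(l \right)} = \left(4 + l\right) \left(- \frac{21}{4}\right) = -21 - \frac{21 l}{4}$)
$\frac{1}{C{\left(2 \right)} + W} \left(-41081\right) = \frac{1}{\left(-21 - \frac{21}{2}\right) - 6} \left(-41081\right) = \frac{1}{- \frac{63}{2} - 6} \left(-41081\right) = \frac{1}{- \frac{75}{2}} \left(-41081\right) = \left(- \frac{2}{75}\right) \left(-41081\right) = \frac{82162}{75}$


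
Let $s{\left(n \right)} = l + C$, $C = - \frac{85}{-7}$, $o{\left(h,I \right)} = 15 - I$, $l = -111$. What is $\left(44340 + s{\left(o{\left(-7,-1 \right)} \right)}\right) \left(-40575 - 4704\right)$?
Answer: $- \frac{14022362952}{7} \approx -2.0032 \cdot 10^{9}$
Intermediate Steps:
$C = \frac{85}{7}$ ($C = \left(-85\right) \left(- \frac{1}{7}\right) = \frac{85}{7} \approx 12.143$)
$s{\left(n \right)} = - \frac{692}{7}$ ($s{\left(n \right)} = -111 + \frac{85}{7} = - \frac{692}{7}$)
$\left(44340 + s{\left(o{\left(-7,-1 \right)} \right)}\right) \left(-40575 - 4704\right) = \left(44340 - \frac{692}{7}\right) \left(-40575 - 4704\right) = \frac{309688}{7} \left(-45279\right) = - \frac{14022362952}{7}$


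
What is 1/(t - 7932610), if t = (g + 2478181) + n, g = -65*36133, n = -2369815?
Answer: -1/10172889 ≈ -9.8300e-8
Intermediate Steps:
g = -2348645
t = -2240279 (t = (-2348645 + 2478181) - 2369815 = 129536 - 2369815 = -2240279)
1/(t - 7932610) = 1/(-2240279 - 7932610) = 1/(-10172889) = -1/10172889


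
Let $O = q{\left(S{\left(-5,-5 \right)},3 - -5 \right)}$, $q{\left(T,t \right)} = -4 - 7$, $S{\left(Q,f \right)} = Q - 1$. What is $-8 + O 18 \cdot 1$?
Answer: $-206$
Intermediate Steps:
$S{\left(Q,f \right)} = -1 + Q$
$q{\left(T,t \right)} = -11$ ($q{\left(T,t \right)} = -4 - 7 = -11$)
$O = -11$
$-8 + O 18 \cdot 1 = -8 - 11 \cdot 18 \cdot 1 = -8 - 198 = -206$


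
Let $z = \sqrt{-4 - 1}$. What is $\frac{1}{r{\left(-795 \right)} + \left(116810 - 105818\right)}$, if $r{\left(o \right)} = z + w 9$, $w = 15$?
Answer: $\frac{11127}{123810134} - \frac{i \sqrt{5}}{123810134} \approx 8.9871 \cdot 10^{-5} - 1.806 \cdot 10^{-8} i$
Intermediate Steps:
$z = i \sqrt{5}$ ($z = \sqrt{-5} = i \sqrt{5} \approx 2.2361 i$)
$r{\left(o \right)} = 135 + i \sqrt{5}$ ($r{\left(o \right)} = i \sqrt{5} + 15 \cdot 9 = i \sqrt{5} + 135 = 135 + i \sqrt{5}$)
$\frac{1}{r{\left(-795 \right)} + \left(116810 - 105818\right)} = \frac{1}{\left(135 + i \sqrt{5}\right) + \left(116810 - 105818\right)} = \frac{1}{\left(135 + i \sqrt{5}\right) + 10992} = \frac{1}{11127 + i \sqrt{5}}$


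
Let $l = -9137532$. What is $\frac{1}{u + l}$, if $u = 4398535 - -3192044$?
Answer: $- \frac{1}{1546953} \approx -6.4643 \cdot 10^{-7}$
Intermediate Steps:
$u = 7590579$ ($u = 4398535 + 3192044 = 7590579$)
$\frac{1}{u + l} = \frac{1}{7590579 - 9137532} = \frac{1}{-1546953} = - \frac{1}{1546953}$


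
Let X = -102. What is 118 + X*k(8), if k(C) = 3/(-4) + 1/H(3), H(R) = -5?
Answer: 2149/10 ≈ 214.90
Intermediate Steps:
k(C) = -19/20 (k(C) = 3/(-4) + 1/(-5) = 3*(-¼) + 1*(-⅕) = -¾ - ⅕ = -19/20)
118 + X*k(8) = 118 - 102*(-19/20) = 118 + 969/10 = 2149/10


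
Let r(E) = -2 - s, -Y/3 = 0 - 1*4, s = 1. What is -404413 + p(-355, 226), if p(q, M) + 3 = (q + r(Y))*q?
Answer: -277326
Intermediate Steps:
Y = 12 (Y = -3*(0 - 1*4) = -3*(0 - 4) = -3*(-4) = 12)
r(E) = -3 (r(E) = -2 - 1*1 = -2 - 1 = -3)
p(q, M) = -3 + q*(-3 + q) (p(q, M) = -3 + (q - 3)*q = -3 + (-3 + q)*q = -3 + q*(-3 + q))
-404413 + p(-355, 226) = -404413 + (-3 + (-355)² - 3*(-355)) = -404413 + (-3 + 126025 + 1065) = -404413 + 127087 = -277326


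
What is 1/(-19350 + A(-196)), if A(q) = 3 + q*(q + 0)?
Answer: 1/19069 ≈ 5.2441e-5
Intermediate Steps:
A(q) = 3 + q² (A(q) = 3 + q*q = 3 + q²)
1/(-19350 + A(-196)) = 1/(-19350 + (3 + (-196)²)) = 1/(-19350 + (3 + 38416)) = 1/(-19350 + 38419) = 1/19069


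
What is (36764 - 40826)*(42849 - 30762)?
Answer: -49097394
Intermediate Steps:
(36764 - 40826)*(42849 - 30762) = -4062*12087 = -49097394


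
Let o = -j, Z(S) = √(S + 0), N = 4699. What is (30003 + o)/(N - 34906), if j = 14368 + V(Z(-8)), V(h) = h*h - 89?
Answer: -5244/10069 ≈ -0.52081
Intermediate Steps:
Z(S) = √S
V(h) = -89 + h² (V(h) = h² - 89 = -89 + h²)
j = 14271 (j = 14368 + (-89 + (√(-8))²) = 14368 + (-89 + (2*I*√2)²) = 14368 + (-89 - 8) = 14368 - 97 = 14271)
o = -14271 (o = -1*14271 = -14271)
(30003 + o)/(N - 34906) = (30003 - 14271)/(4699 - 34906) = 15732/(-30207) = 15732*(-1/30207) = -5244/10069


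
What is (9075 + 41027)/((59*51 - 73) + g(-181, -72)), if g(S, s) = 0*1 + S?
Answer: 50102/2755 ≈ 18.186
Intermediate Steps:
g(S, s) = S (g(S, s) = 0 + S = S)
(9075 + 41027)/((59*51 - 73) + g(-181, -72)) = (9075 + 41027)/((59*51 - 73) - 181) = 50102/((3009 - 73) - 181) = 50102/(2936 - 181) = 50102/2755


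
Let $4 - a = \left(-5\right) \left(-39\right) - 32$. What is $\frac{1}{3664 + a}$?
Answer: $\frac{1}{3505} \approx 0.00028531$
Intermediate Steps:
$a = -159$ ($a = 4 - \left(\left(-5\right) \left(-39\right) - 32\right) = 4 - \left(195 - 32\right) = 4 - 163 = -159$)
$\frac{1}{3664 + a} = \frac{1}{3664 - 159} = \frac{1}{3505}$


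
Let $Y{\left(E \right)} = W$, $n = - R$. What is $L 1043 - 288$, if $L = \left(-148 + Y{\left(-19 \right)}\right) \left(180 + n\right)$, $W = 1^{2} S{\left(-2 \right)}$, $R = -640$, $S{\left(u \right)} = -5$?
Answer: $-130855068$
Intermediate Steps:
$n = 640$ ($n = \left(-1\right) \left(-640\right) = 640$)
$W = -5$ ($W = 1^{2} \left(-5\right) = 1 \left(-5\right) = -5$)
$Y{\left(E \right)} = -5$
$L = -125460$ ($L = \left(-148 - 5\right) \left(180 + 640\right) = \left(-153\right) 820 = -125460$)
$L 1043 - 288 = \left(-125460\right) 1043 - 288 = -130854780 - 288 = -130855068$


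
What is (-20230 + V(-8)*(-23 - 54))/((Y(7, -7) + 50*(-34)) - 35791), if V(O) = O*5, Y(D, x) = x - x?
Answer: 17150/37491 ≈ 0.45744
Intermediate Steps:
Y(D, x) = 0
V(O) = 5*O
(-20230 + V(-8)*(-23 - 54))/((Y(7, -7) + 50*(-34)) - 35791) = (-20230 + (5*(-8))*(-23 - 54))/((0 + 50*(-34)) - 35791) = (-20230 - 40*(-77))/((0 - 1700) - 35791) = (-20230 + 3080)/(-1700 - 35791) = -17150/(-37491) = -17150*(-1/37491) = 17150/37491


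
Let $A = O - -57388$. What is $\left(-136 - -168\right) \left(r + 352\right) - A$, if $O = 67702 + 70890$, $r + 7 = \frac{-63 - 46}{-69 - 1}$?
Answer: $- \frac{6471156}{35} \approx -1.8489 \cdot 10^{5}$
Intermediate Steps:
$r = - \frac{381}{70}$ ($r = -7 + \frac{-63 - 46}{-69 - 1} = -7 - \frac{109}{-70} = -7 - - \frac{109}{70} = -7 + \frac{109}{70} = - \frac{381}{70} \approx -5.4429$)
$O = 138592$
$A = 195980$ ($A = 138592 - -57388 = 138592 + 57388 = 195980$)
$\left(-136 - -168\right) \left(r + 352\right) - A = \left(-136 - -168\right) \left(- \frac{381}{70} + 352\right) - 195980 = \left(-136 + 168\right) \frac{24259}{70} - 195980 = 32 \cdot \frac{24259}{70} - 195980 = \frac{388144}{35} - 195980 = - \frac{6471156}{35}$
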